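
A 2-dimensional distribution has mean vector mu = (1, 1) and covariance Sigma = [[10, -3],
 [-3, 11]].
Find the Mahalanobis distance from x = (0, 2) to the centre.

Step 1 — centre the observation: (x - mu) = (-1, 1).

Step 2 — invert Sigma. det(Sigma) = 10·11 - (-3)² = 101.
  Sigma^{-1} = (1/det) · [[d, -b], [-b, a]] = [[0.1089, 0.0297],
 [0.0297, 0.099]].

Step 3 — form the quadratic (x - mu)^T · Sigma^{-1} · (x - mu):
  Sigma^{-1} · (x - mu) = (-0.0792, 0.0693).
  (x - mu)^T · [Sigma^{-1} · (x - mu)] = (-1)·(-0.0792) + (1)·(0.0693) = 0.1485.

Step 4 — take square root: d = √(0.1485) ≈ 0.3854.

d(x, mu) = √(0.1485) ≈ 0.3854


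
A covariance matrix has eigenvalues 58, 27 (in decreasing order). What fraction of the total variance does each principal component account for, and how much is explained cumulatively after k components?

Step 1 — total variance = trace(Sigma) = Σ λ_i = 58 + 27 = 85.

Step 2 — fraction explained by component i = λ_i / Σ λ:
  PC1: 58/85 = 0.6824
  PC2: 27/85 = 0.3176

Step 3 — cumulative fraction after k components = (λ_1 + ... + λ_k) / Σ λ:
  k = 1: 58/85 = 0.6824
  k = 2: (58 + 27)/85 = 85/85 = 1

Summary (fraction, with percent):

explained: PC1 0.6824 (68.24%), PC2 0.3176 (31.76%);  cumulative: 0.6824, 1


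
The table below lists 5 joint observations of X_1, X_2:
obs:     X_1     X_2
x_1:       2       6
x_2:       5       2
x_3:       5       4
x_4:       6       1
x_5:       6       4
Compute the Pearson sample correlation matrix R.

Step 1 — column means:
  mean(X_1) = (2 + 5 + 5 + 6 + 6) / 5 = 24/5 = 4.8
  mean(X_2) = (6 + 2 + 4 + 1 + 4) / 5 = 17/5 = 3.4

Step 2 — sample variances and covariances s[i,j] = (1/(n-1)) · Σ_k (x_{k,i} - mean_i) · (x_{k,j} - mean_j), with n-1 = 4:
  s[X_1,X_1] = ((-2.8)·(-2.8) + (0.2)·(0.2) + (0.2)·(0.2) + (1.2)·(1.2) + (1.2)·(1.2)) / 4 = 10.8/4 = 2.7
  s[X_1,X_2] = ((-2.8)·(2.6) + (0.2)·(-1.4) + (0.2)·(0.6) + (1.2)·(-2.4) + (1.2)·(0.6)) / 4 = -9.6/4 = -2.4
  s[X_2,X_2] = ((2.6)·(2.6) + (-1.4)·(-1.4) + (0.6)·(0.6) + (-2.4)·(-2.4) + (0.6)·(0.6)) / 4 = 15.2/4 = 3.8
  Sample standard deviations s_i = √(s[i,i]):
  s(X_1) = √(2.7) = 1.6432
  s(X_2) = √(3.8) = 1.9494

Step 3 — r_{ij} = s_{ij} / (s_i · s_j):
  r[X_1,X_1] = 1 (diagonal).
  r[X_1,X_2] = -2.4 / (1.6432 · 1.9494) = -2.4 / 3.2031 = -0.7493
  r[X_2,X_2] = 1 (diagonal).

R is symmetric with unit diagonal. Assembling:

R = [[1, -0.7493],
 [-0.7493, 1]]


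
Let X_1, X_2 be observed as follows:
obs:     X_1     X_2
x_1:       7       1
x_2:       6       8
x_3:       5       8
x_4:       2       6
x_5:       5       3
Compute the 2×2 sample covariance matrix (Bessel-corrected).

Step 1 — column means:
  mean(X_1) = (7 + 6 + 5 + 2 + 5) / 5 = 25/5 = 5
  mean(X_2) = (1 + 8 + 8 + 6 + 3) / 5 = 26/5 = 5.2

Step 2 — sample covariance S[i,j] = (1/(n-1)) · Σ_k (x_{k,i} - mean_i) · (x_{k,j} - mean_j), with n-1 = 4.
  S[X_1,X_1] = ((2)·(2) + (1)·(1) + (0)·(0) + (-3)·(-3) + (0)·(0)) / 4 = 14/4 = 3.5
  S[X_1,X_2] = ((2)·(-4.2) + (1)·(2.8) + (0)·(2.8) + (-3)·(0.8) + (0)·(-2.2)) / 4 = -8/4 = -2
  S[X_2,X_2] = ((-4.2)·(-4.2) + (2.8)·(2.8) + (2.8)·(2.8) + (0.8)·(0.8) + (-2.2)·(-2.2)) / 4 = 38.8/4 = 9.7

S is symmetric (S[j,i] = S[i,j]). Assembling:

S = [[3.5, -2],
 [-2, 9.7]]


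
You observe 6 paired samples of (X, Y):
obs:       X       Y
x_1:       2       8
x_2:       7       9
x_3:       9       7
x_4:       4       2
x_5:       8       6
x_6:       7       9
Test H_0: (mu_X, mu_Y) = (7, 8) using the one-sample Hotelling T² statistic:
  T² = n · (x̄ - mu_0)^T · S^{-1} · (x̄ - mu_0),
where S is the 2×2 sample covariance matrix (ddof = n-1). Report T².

Step 1 — sample mean vector:
  mean(X) = (2 + 7 + 9 + 4 + 8 + 7) / 6 = 37/6 = 6.1667
  mean(Y) = (8 + 9 + 7 + 2 + 6 + 9) / 6 = 41/6 = 6.8333
  x̄ = (6.1667, 6.8333),  deviation x̄ - mu_0 = (6.1667, 6.8333) - (7, 8) = (-0.8333, -1.1667).

Step 2 — sample covariance matrix, S[i,j] = (1/(n-1)) · Σ_k (x_{k,i} - mean_i) · (x_{k,j} - mean_j), divisor n-1 = 5:
  S[X,X] = ((-4.1667)·(-4.1667) + (0.8333)·(0.8333) + (2.8333)·(2.8333) + (-2.1667)·(-2.1667) + (1.8333)·(1.8333) + (0.8333)·(0.8333)) / 5 = 34.8333/5 = 6.9667
  S[X,Y] = ((-4.1667)·(1.1667) + (0.8333)·(2.1667) + (2.8333)·(0.1667) + (-2.1667)·(-4.8333) + (1.8333)·(-0.8333) + (0.8333)·(2.1667)) / 5 = 8.1667/5 = 1.6333
  S[Y,Y] = ((1.1667)·(1.1667) + (2.1667)·(2.1667) + (0.1667)·(0.1667) + (-4.8333)·(-4.8333) + (-0.8333)·(-0.8333) + (2.1667)·(2.1667)) / 5 = 34.8333/5 = 6.9667
  S = [[6.9667, 1.6333],
 [1.6333, 6.9667]].

Step 3 — invert S. det(S) = 6.9667·6.9667 - (1.6333)² = 45.8667.
  S^{-1} = (1/det) · [[d, -b], [-b, a]] = [[0.1519, -0.0356],
 [-0.0356, 0.1519]].

Step 4 — quadratic form (x̄ - mu_0)^T · S^{-1} · (x̄ - mu_0):
  S^{-1} · (x̄ - mu_0) = (-0.085, -0.1475),
  (x̄ - mu_0)^T · [...] = (-0.8333)·(-0.085) + (-1.1667)·(-0.1475) = 0.243.

Step 5 — scale by n: T² = 6 · 0.243 = 1.4578.

T² ≈ 1.4578


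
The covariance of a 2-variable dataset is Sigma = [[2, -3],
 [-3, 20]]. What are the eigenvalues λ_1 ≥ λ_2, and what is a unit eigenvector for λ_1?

Step 1 — characteristic polynomial of 2×2 Sigma:
  det(Sigma - λI) = λ² - trace · λ + det = 0.
  trace = 2 + 20 = 22, det = 2·20 - (-3)² = 31.
Step 2 — discriminant:
  Δ = trace² - 4·det = 484 - 124 = 360.
Step 3 — eigenvalues:
  λ = (trace ± √Δ)/2 = (22 ± 18.9737)/2,
  λ_1 = 20.4868,  λ_2 = 1.5132.

Step 4 — unit eigenvector for λ_1: solve (Sigma - λ_1 I)v = 0. First row:
  (2 - 20.4868)·v_x + (-3)·v_y = 0, i.e. (-18.4868)·v_x + (-3)·v_y = 0,
  so v ∝ (b, λ_1 - a) = (-3, 18.4868); multiply by -1 so the first entry is positive: u = (3, -18.4868).
  ||u|| = √((3)² + (-18.4868)²) = √(350.763) ≈ 18.7287,
  v_1 = u/||u|| ≈ (0.1602, -0.9871) (||v_1|| = 1).

λ_1 = 20.4868,  λ_2 = 1.5132;  v_1 ≈ (0.1602, -0.9871)


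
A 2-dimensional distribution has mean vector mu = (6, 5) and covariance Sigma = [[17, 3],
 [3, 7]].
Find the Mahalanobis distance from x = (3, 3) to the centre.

Step 1 — centre the observation: (x - mu) = (-3, -2).

Step 2 — invert Sigma. det(Sigma) = 17·7 - (3)² = 110.
  Sigma^{-1} = (1/det) · [[d, -b], [-b, a]] = [[0.0636, -0.0273],
 [-0.0273, 0.1545]].

Step 3 — form the quadratic (x - mu)^T · Sigma^{-1} · (x - mu):
  Sigma^{-1} · (x - mu) = (-0.1364, -0.2273).
  (x - mu)^T · [Sigma^{-1} · (x - mu)] = (-3)·(-0.1364) + (-2)·(-0.2273) = 0.8636.

Step 4 — take square root: d = √(0.8636) ≈ 0.9293.

d(x, mu) = √(0.8636) ≈ 0.9293


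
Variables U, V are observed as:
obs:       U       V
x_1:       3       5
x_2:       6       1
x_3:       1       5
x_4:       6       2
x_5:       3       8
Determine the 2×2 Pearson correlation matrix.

Step 1 — column means:
  mean(U) = (3 + 6 + 1 + 6 + 3) / 5 = 19/5 = 3.8
  mean(V) = (5 + 1 + 5 + 2 + 8) / 5 = 21/5 = 4.2

Step 2 — sample variances and covariances s[i,j] = (1/(n-1)) · Σ_k (x_{k,i} - mean_i) · (x_{k,j} - mean_j), with n-1 = 4:
  s[U,U] = ((-0.8)·(-0.8) + (2.2)·(2.2) + (-2.8)·(-2.8) + (2.2)·(2.2) + (-0.8)·(-0.8)) / 4 = 18.8/4 = 4.7
  s[U,V] = ((-0.8)·(0.8) + (2.2)·(-3.2) + (-2.8)·(0.8) + (2.2)·(-2.2) + (-0.8)·(3.8)) / 4 = -17.8/4 = -4.45
  s[V,V] = ((0.8)·(0.8) + (-3.2)·(-3.2) + (0.8)·(0.8) + (-2.2)·(-2.2) + (3.8)·(3.8)) / 4 = 30.8/4 = 7.7
  Sample standard deviations s_i = √(s[i,i]):
  s(U) = √(4.7) = 2.1679
  s(V) = √(7.7) = 2.7749

Step 3 — r_{ij} = s_{ij} / (s_i · s_j):
  r[U,U] = 1 (diagonal).
  r[U,V] = -4.45 / (2.1679 · 2.7749) = -4.45 / 6.0158 = -0.7397
  r[V,V] = 1 (diagonal).

R is symmetric with unit diagonal. Assembling:

R = [[1, -0.7397],
 [-0.7397, 1]]


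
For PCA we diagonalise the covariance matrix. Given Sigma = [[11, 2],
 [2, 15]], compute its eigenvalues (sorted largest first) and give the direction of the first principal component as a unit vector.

Step 1 — characteristic polynomial of 2×2 Sigma:
  det(Sigma - λI) = λ² - trace · λ + det = 0.
  trace = 11 + 15 = 26, det = 11·15 - (2)² = 161.
Step 2 — discriminant:
  Δ = trace² - 4·det = 676 - 644 = 32.
Step 3 — eigenvalues:
  λ = (trace ± √Δ)/2 = (26 ± 5.6569)/2,
  λ_1 = 15.8284,  λ_2 = 10.1716.

Step 4 — unit eigenvector for λ_1: solve (Sigma - λ_1 I)v = 0. First row:
  (11 - 15.8284)·v_x + (2)·v_y = 0, i.e. (-4.8284)·v_x + (2)·v_y = 0,
  so v ∝ (b, λ_1 - a) = (2, 4.8284) = u.
  ||u|| = √((2)² + (4.8284)²) = √(27.3137) ≈ 5.2263,
  v_1 = u/||u|| ≈ (0.3827, 0.9239) (||v_1|| = 1).

λ_1 = 15.8284,  λ_2 = 10.1716;  v_1 ≈ (0.3827, 0.9239)


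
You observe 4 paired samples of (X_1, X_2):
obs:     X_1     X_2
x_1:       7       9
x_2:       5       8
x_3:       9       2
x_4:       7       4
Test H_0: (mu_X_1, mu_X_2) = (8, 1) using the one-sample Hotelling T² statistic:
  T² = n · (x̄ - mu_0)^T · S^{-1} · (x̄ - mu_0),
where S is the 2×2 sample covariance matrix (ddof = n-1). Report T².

Step 1 — sample mean vector:
  mean(X_1) = (7 + 5 + 9 + 7) / 4 = 28/4 = 7
  mean(X_2) = (9 + 8 + 2 + 4) / 4 = 23/4 = 5.75
  x̄ = (7, 5.75),  deviation x̄ - mu_0 = (7, 5.75) - (8, 1) = (-1, 4.75).

Step 2 — sample covariance matrix, S[i,j] = (1/(n-1)) · Σ_k (x_{k,i} - mean_i) · (x_{k,j} - mean_j), divisor n-1 = 3:
  S[X_1,X_1] = ((0)·(0) + (-2)·(-2) + (2)·(2) + (0)·(0)) / 3 = 8/3 = 2.6667
  S[X_1,X_2] = ((0)·(3.25) + (-2)·(2.25) + (2)·(-3.75) + (0)·(-1.75)) / 3 = -12/3 = -4
  S[X_2,X_2] = ((3.25)·(3.25) + (2.25)·(2.25) + (-3.75)·(-3.75) + (-1.75)·(-1.75)) / 3 = 32.75/3 = 10.9167
  S = [[2.6667, -4],
 [-4, 10.9167]].

Step 3 — invert S. det(S) = 2.6667·10.9167 - (-4)² = 13.1111.
  S^{-1} = (1/det) · [[d, -b], [-b, a]] = [[0.8326, 0.3051],
 [0.3051, 0.2034]].

Step 4 — quadratic form (x̄ - mu_0)^T · S^{-1} · (x̄ - mu_0):
  S^{-1} · (x̄ - mu_0) = (0.6165, 0.661),
  (x̄ - mu_0)^T · [...] = (-1)·(0.6165) + (4.75)·(0.661) = 2.5233.

Step 5 — scale by n: T² = 4 · 2.5233 = 10.0932.

T² ≈ 10.0932


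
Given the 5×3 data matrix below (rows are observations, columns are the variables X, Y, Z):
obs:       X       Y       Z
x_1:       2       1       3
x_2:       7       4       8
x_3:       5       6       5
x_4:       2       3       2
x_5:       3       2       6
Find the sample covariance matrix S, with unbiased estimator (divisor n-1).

Step 1 — column means:
  mean(X) = (2 + 7 + 5 + 2 + 3) / 5 = 19/5 = 3.8
  mean(Y) = (1 + 4 + 6 + 3 + 2) / 5 = 16/5 = 3.2
  mean(Z) = (3 + 8 + 5 + 2 + 6) / 5 = 24/5 = 4.8

Step 2 — sample covariance S[i,j] = (1/(n-1)) · Σ_k (x_{k,i} - mean_i) · (x_{k,j} - mean_j), with n-1 = 4.
  S[X,X] = ((-1.8)·(-1.8) + (3.2)·(3.2) + (1.2)·(1.2) + (-1.8)·(-1.8) + (-0.8)·(-0.8)) / 4 = 18.8/4 = 4.7
  S[X,Y] = ((-1.8)·(-2.2) + (3.2)·(0.8) + (1.2)·(2.8) + (-1.8)·(-0.2) + (-0.8)·(-1.2)) / 4 = 11.2/4 = 2.8
  S[X,Z] = ((-1.8)·(-1.8) + (3.2)·(3.2) + (1.2)·(0.2) + (-1.8)·(-2.8) + (-0.8)·(1.2)) / 4 = 17.8/4 = 4.45
  S[Y,Y] = ((-2.2)·(-2.2) + (0.8)·(0.8) + (2.8)·(2.8) + (-0.2)·(-0.2) + (-1.2)·(-1.2)) / 4 = 14.8/4 = 3.7
  S[Y,Z] = ((-2.2)·(-1.8) + (0.8)·(3.2) + (2.8)·(0.2) + (-0.2)·(-2.8) + (-1.2)·(1.2)) / 4 = 6.2/4 = 1.55
  S[Z,Z] = ((-1.8)·(-1.8) + (3.2)·(3.2) + (0.2)·(0.2) + (-2.8)·(-2.8) + (1.2)·(1.2)) / 4 = 22.8/4 = 5.7

S is symmetric (S[j,i] = S[i,j]). Assembling:

S = [[4.7, 2.8, 4.45],
 [2.8, 3.7, 1.55],
 [4.45, 1.55, 5.7]]


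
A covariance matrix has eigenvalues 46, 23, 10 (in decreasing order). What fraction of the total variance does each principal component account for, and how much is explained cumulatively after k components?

Step 1 — total variance = trace(Sigma) = Σ λ_i = 46 + 23 + 10 = 79.

Step 2 — fraction explained by component i = λ_i / Σ λ:
  PC1: 46/79 = 0.5823
  PC2: 23/79 = 0.2911
  PC3: 10/79 = 0.1266

Step 3 — cumulative fraction after k components = (λ_1 + ... + λ_k) / Σ λ:
  k = 1: 46/79 = 0.5823
  k = 2: (46 + 23)/79 = 69/79 = 0.8734
  k = 3: (46 + 23 + 10)/79 = 79/79 = 1

Summary (fraction, with percent):

explained: PC1 0.5823 (58.23%), PC2 0.2911 (29.11%), PC3 0.1266 (12.66%);  cumulative: 0.5823, 0.8734, 1


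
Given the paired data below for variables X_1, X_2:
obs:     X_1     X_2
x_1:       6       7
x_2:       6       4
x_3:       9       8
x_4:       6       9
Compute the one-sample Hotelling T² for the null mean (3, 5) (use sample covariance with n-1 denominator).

Step 1 — sample mean vector:
  mean(X_1) = (6 + 6 + 9 + 6) / 4 = 27/4 = 6.75
  mean(X_2) = (7 + 4 + 8 + 9) / 4 = 28/4 = 7
  x̄ = (6.75, 7),  deviation x̄ - mu_0 = (6.75, 7) - (3, 5) = (3.75, 2).

Step 2 — sample covariance matrix, S[i,j] = (1/(n-1)) · Σ_k (x_{k,i} - mean_i) · (x_{k,j} - mean_j), divisor n-1 = 3:
  S[X_1,X_1] = ((-0.75)·(-0.75) + (-0.75)·(-0.75) + (2.25)·(2.25) + (-0.75)·(-0.75)) / 3 = 6.75/3 = 2.25
  S[X_1,X_2] = ((-0.75)·(0) + (-0.75)·(-3) + (2.25)·(1) + (-0.75)·(2)) / 3 = 3/3 = 1
  S[X_2,X_2] = ((0)·(0) + (-3)·(-3) + (1)·(1) + (2)·(2)) / 3 = 14/3 = 4.6667
  S = [[2.25, 1],
 [1, 4.6667]].

Step 3 — invert S. det(S) = 2.25·4.6667 - (1)² = 9.5.
  S^{-1} = (1/det) · [[d, -b], [-b, a]] = [[0.4912, -0.1053],
 [-0.1053, 0.2368]].

Step 4 — quadratic form (x̄ - mu_0)^T · S^{-1} · (x̄ - mu_0):
  S^{-1} · (x̄ - mu_0) = (1.6316, 0.0789),
  (x̄ - mu_0)^T · [...] = (3.75)·(1.6316) + (2)·(0.0789) = 6.2763.

Step 5 — scale by n: T² = 4 · 6.2763 = 25.1053.

T² ≈ 25.1053


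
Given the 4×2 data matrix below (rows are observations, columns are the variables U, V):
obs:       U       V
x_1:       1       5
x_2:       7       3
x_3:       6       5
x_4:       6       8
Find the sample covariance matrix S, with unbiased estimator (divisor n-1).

Step 1 — column means:
  mean(U) = (1 + 7 + 6 + 6) / 4 = 20/4 = 5
  mean(V) = (5 + 3 + 5 + 8) / 4 = 21/4 = 5.25

Step 2 — sample covariance S[i,j] = (1/(n-1)) · Σ_k (x_{k,i} - mean_i) · (x_{k,j} - mean_j), with n-1 = 3.
  S[U,U] = ((-4)·(-4) + (2)·(2) + (1)·(1) + (1)·(1)) / 3 = 22/3 = 7.3333
  S[U,V] = ((-4)·(-0.25) + (2)·(-2.25) + (1)·(-0.25) + (1)·(2.75)) / 3 = -1/3 = -0.3333
  S[V,V] = ((-0.25)·(-0.25) + (-2.25)·(-2.25) + (-0.25)·(-0.25) + (2.75)·(2.75)) / 3 = 12.75/3 = 4.25

S is symmetric (S[j,i] = S[i,j]). Assembling:

S = [[7.3333, -0.3333],
 [-0.3333, 4.25]]


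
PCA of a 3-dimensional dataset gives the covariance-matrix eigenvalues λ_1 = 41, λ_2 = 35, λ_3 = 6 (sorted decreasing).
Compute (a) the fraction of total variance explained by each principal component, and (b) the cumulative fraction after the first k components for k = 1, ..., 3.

Step 1 — total variance = trace(Sigma) = Σ λ_i = 41 + 35 + 6 = 82.

Step 2 — fraction explained by component i = λ_i / Σ λ:
  PC1: 41/82 = 0.5
  PC2: 35/82 = 0.4268
  PC3: 6/82 = 0.0732

Step 3 — cumulative fraction after k components = (λ_1 + ... + λ_k) / Σ λ:
  k = 1: 41/82 = 0.5
  k = 2: (41 + 35)/82 = 76/82 = 0.9268
  k = 3: (41 + 35 + 6)/82 = 82/82 = 1

Summary (fraction, with percent):

explained: PC1 0.5 (50%), PC2 0.4268 (42.68%), PC3 0.0732 (7.32%);  cumulative: 0.5, 0.9268, 1


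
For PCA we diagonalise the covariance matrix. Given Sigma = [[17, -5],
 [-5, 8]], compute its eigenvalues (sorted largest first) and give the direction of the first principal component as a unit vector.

Step 1 — characteristic polynomial of 2×2 Sigma:
  det(Sigma - λI) = λ² - trace · λ + det = 0.
  trace = 17 + 8 = 25, det = 17·8 - (-5)² = 111.
Step 2 — discriminant:
  Δ = trace² - 4·det = 625 - 444 = 181.
Step 3 — eigenvalues:
  λ = (trace ± √Δ)/2 = (25 ± 13.4536)/2,
  λ_1 = 19.2268,  λ_2 = 5.7732.

Step 4 — unit eigenvector for λ_1: solve (Sigma - λ_1 I)v = 0. First row:
  (17 - 19.2268)·v_x + (-5)·v_y = 0, i.e. (-2.2268)·v_x + (-5)·v_y = 0,
  so v ∝ (b, λ_1 - a) = (-5, 2.2268); multiply by -1 so the first entry is positive: u = (5, -2.2268).
  ||u|| = √((5)² + (-2.2268)²) = √(29.9587) ≈ 5.4735,
  v_1 = u/||u|| ≈ (0.9135, -0.4068) (||v_1|| = 1).

λ_1 = 19.2268,  λ_2 = 5.7732;  v_1 ≈ (0.9135, -0.4068)


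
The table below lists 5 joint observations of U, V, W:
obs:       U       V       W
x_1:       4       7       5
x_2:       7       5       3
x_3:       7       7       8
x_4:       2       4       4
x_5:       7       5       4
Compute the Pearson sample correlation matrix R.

Step 1 — column means:
  mean(U) = (4 + 7 + 7 + 2 + 7) / 5 = 27/5 = 5.4
  mean(V) = (7 + 5 + 7 + 4 + 5) / 5 = 28/5 = 5.6
  mean(W) = (5 + 3 + 8 + 4 + 4) / 5 = 24/5 = 4.8

Step 2 — sample variances and covariances s[i,j] = (1/(n-1)) · Σ_k (x_{k,i} - mean_i) · (x_{k,j} - mean_j), with n-1 = 4:
  s[U,U] = ((-1.4)·(-1.4) + (1.6)·(1.6) + (1.6)·(1.6) + (-3.4)·(-3.4) + (1.6)·(1.6)) / 4 = 21.2/4 = 5.3
  s[U,V] = ((-1.4)·(1.4) + (1.6)·(-0.6) + (1.6)·(1.4) + (-3.4)·(-1.6) + (1.6)·(-0.6)) / 4 = 3.8/4 = 0.95
  s[U,W] = ((-1.4)·(0.2) + (1.6)·(-1.8) + (1.6)·(3.2) + (-3.4)·(-0.8) + (1.6)·(-0.8)) / 4 = 3.4/4 = 0.85
  s[V,V] = ((1.4)·(1.4) + (-0.6)·(-0.6) + (1.4)·(1.4) + (-1.6)·(-1.6) + (-0.6)·(-0.6)) / 4 = 7.2/4 = 1.8
  s[V,W] = ((1.4)·(0.2) + (-0.6)·(-1.8) + (1.4)·(3.2) + (-1.6)·(-0.8) + (-0.6)·(-0.8)) / 4 = 7.6/4 = 1.9
  s[W,W] = ((0.2)·(0.2) + (-1.8)·(-1.8) + (3.2)·(3.2) + (-0.8)·(-0.8) + (-0.8)·(-0.8)) / 4 = 14.8/4 = 3.7
  Sample standard deviations s_i = √(s[i,i]):
  s(U) = √(5.3) = 2.3022
  s(V) = √(1.8) = 1.3416
  s(W) = √(3.7) = 1.9235

Step 3 — r_{ij} = s_{ij} / (s_i · s_j):
  r[U,U] = 1 (diagonal).
  r[U,V] = 0.95 / (2.3022 · 1.3416) = 0.95 / 3.0887 = 0.3076
  r[U,W] = 0.85 / (2.3022 · 1.9235) = 0.85 / 4.4283 = 0.1919
  r[V,V] = 1 (diagonal).
  r[V,W] = 1.9 / (1.3416 · 1.9235) = 1.9 / 2.5807 = 0.7362
  r[W,W] = 1 (diagonal).

R is symmetric with unit diagonal. Assembling:

R = [[1, 0.3076, 0.1919],
 [0.3076, 1, 0.7362],
 [0.1919, 0.7362, 1]]


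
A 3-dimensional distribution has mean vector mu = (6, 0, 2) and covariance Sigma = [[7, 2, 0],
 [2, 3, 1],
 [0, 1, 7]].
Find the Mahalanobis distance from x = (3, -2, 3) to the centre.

Step 1 — centre the observation: (x - mu) = (-3, -2, 1).

Step 2 — invert Sigma (cofactor / det for 3×3, or solve directly):
  Sigma^{-1} = [[0.1786, -0.125, 0.0179],
 [-0.125, 0.4375, -0.0625],
 [0.0179, -0.0625, 0.1518]].

Step 3 — form the quadratic (x - mu)^T · Sigma^{-1} · (x - mu):
  Sigma^{-1} · (x - mu) = (-0.2679, -0.5625, 0.2232).
  (x - mu)^T · [Sigma^{-1} · (x - mu)] = (-3)·(-0.2679) + (-2)·(-0.5625) + (1)·(0.2232) = 2.1518.

Step 4 — take square root: d = √(2.1518) ≈ 1.4669.

d(x, mu) = √(2.1518) ≈ 1.4669


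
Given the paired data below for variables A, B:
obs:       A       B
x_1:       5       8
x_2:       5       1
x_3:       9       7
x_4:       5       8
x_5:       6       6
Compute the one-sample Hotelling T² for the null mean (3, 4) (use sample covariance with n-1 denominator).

Step 1 — sample mean vector:
  mean(A) = (5 + 5 + 9 + 5 + 6) / 5 = 30/5 = 6
  mean(B) = (8 + 1 + 7 + 8 + 6) / 5 = 30/5 = 6
  x̄ = (6, 6),  deviation x̄ - mu_0 = (6, 6) - (3, 4) = (3, 2).

Step 2 — sample covariance matrix, S[i,j] = (1/(n-1)) · Σ_k (x_{k,i} - mean_i) · (x_{k,j} - mean_j), divisor n-1 = 4:
  S[A,A] = ((-1)·(-1) + (-1)·(-1) + (3)·(3) + (-1)·(-1) + (0)·(0)) / 4 = 12/4 = 3
  S[A,B] = ((-1)·(2) + (-1)·(-5) + (3)·(1) + (-1)·(2) + (0)·(0)) / 4 = 4/4 = 1
  S[B,B] = ((2)·(2) + (-5)·(-5) + (1)·(1) + (2)·(2) + (0)·(0)) / 4 = 34/4 = 8.5
  S = [[3, 1],
 [1, 8.5]].

Step 3 — invert S. det(S) = 3·8.5 - (1)² = 24.5.
  S^{-1} = (1/det) · [[d, -b], [-b, a]] = [[0.3469, -0.0408],
 [-0.0408, 0.1224]].

Step 4 — quadratic form (x̄ - mu_0)^T · S^{-1} · (x̄ - mu_0):
  S^{-1} · (x̄ - mu_0) = (0.9592, 0.1224),
  (x̄ - mu_0)^T · [...] = (3)·(0.9592) + (2)·(0.1224) = 3.1224.

Step 5 — scale by n: T² = 5 · 3.1224 = 15.6122.

T² ≈ 15.6122


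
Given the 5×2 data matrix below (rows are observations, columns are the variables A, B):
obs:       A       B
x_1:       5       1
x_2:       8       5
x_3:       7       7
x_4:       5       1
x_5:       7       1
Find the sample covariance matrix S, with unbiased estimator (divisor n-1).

Step 1 — column means:
  mean(A) = (5 + 8 + 7 + 5 + 7) / 5 = 32/5 = 6.4
  mean(B) = (1 + 5 + 7 + 1 + 1) / 5 = 15/5 = 3

Step 2 — sample covariance S[i,j] = (1/(n-1)) · Σ_k (x_{k,i} - mean_i) · (x_{k,j} - mean_j), with n-1 = 4.
  S[A,A] = ((-1.4)·(-1.4) + (1.6)·(1.6) + (0.6)·(0.6) + (-1.4)·(-1.4) + (0.6)·(0.6)) / 4 = 7.2/4 = 1.8
  S[A,B] = ((-1.4)·(-2) + (1.6)·(2) + (0.6)·(4) + (-1.4)·(-2) + (0.6)·(-2)) / 4 = 10/4 = 2.5
  S[B,B] = ((-2)·(-2) + (2)·(2) + (4)·(4) + (-2)·(-2) + (-2)·(-2)) / 4 = 32/4 = 8

S is symmetric (S[j,i] = S[i,j]). Assembling:

S = [[1.8, 2.5],
 [2.5, 8]]


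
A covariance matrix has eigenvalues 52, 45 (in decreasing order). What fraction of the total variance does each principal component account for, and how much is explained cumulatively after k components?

Step 1 — total variance = trace(Sigma) = Σ λ_i = 52 + 45 = 97.

Step 2 — fraction explained by component i = λ_i / Σ λ:
  PC1: 52/97 = 0.5361
  PC2: 45/97 = 0.4639

Step 3 — cumulative fraction after k components = (λ_1 + ... + λ_k) / Σ λ:
  k = 1: 52/97 = 0.5361
  k = 2: (52 + 45)/97 = 97/97 = 1

Summary (fraction, with percent):

explained: PC1 0.5361 (53.61%), PC2 0.4639 (46.39%);  cumulative: 0.5361, 1


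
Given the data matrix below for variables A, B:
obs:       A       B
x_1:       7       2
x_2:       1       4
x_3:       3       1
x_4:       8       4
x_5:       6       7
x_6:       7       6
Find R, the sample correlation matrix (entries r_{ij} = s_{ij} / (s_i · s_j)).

Step 1 — column means:
  mean(A) = (7 + 1 + 3 + 8 + 6 + 7) / 6 = 32/6 = 5.3333
  mean(B) = (2 + 4 + 1 + 4 + 7 + 6) / 6 = 24/6 = 4

Step 2 — sample variances and covariances s[i,j] = (1/(n-1)) · Σ_k (x_{k,i} - mean_i) · (x_{k,j} - mean_j), with n-1 = 5:
  s[A,A] = ((1.6667)·(1.6667) + (-4.3333)·(-4.3333) + (-2.3333)·(-2.3333) + (2.6667)·(2.6667) + (0.6667)·(0.6667) + (1.6667)·(1.6667)) / 5 = 37.3333/5 = 7.4667
  s[A,B] = ((1.6667)·(-2) + (-4.3333)·(0) + (-2.3333)·(-3) + (2.6667)·(0) + (0.6667)·(3) + (1.6667)·(2)) / 5 = 9/5 = 1.8
  s[B,B] = ((-2)·(-2) + (0)·(0) + (-3)·(-3) + (0)·(0) + (3)·(3) + (2)·(2)) / 5 = 26/5 = 5.2
  Sample standard deviations s_i = √(s[i,i]):
  s(A) = √(7.4667) = 2.7325
  s(B) = √(5.2) = 2.2804

Step 3 — r_{ij} = s_{ij} / (s_i · s_j):
  r[A,A] = 1 (diagonal).
  r[A,B] = 1.8 / (2.7325 · 2.2804) = 1.8 / 6.2311 = 0.2889
  r[B,B] = 1 (diagonal).

R is symmetric with unit diagonal. Assembling:

R = [[1, 0.2889],
 [0.2889, 1]]


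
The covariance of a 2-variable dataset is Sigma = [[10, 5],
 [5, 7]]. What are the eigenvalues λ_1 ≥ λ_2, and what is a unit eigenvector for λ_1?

Step 1 — characteristic polynomial of 2×2 Sigma:
  det(Sigma - λI) = λ² - trace · λ + det = 0.
  trace = 10 + 7 = 17, det = 10·7 - (5)² = 45.
Step 2 — discriminant:
  Δ = trace² - 4·det = 289 - 180 = 109.
Step 3 — eigenvalues:
  λ = (trace ± √Δ)/2 = (17 ± 10.4403)/2,
  λ_1 = 13.7202,  λ_2 = 3.2798.

Step 4 — unit eigenvector for λ_1: solve (Sigma - λ_1 I)v = 0. First row:
  (10 - 13.7202)·v_x + (5)·v_y = 0, i.e. (-3.7202)·v_x + (5)·v_y = 0,
  so v ∝ (b, λ_1 - a) = (5, 3.7202) = u.
  ||u|| = √((5)² + (3.7202)²) = √(38.8395) ≈ 6.2321,
  v_1 = u/||u|| ≈ (0.8023, 0.5969) (||v_1|| = 1).

λ_1 = 13.7202,  λ_2 = 3.2798;  v_1 ≈ (0.8023, 0.5969)


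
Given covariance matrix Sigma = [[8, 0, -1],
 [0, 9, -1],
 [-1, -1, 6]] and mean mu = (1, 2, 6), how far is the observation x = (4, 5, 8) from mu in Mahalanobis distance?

Step 1 — centre the observation: (x - mu) = (3, 3, 2).

Step 2 — invert Sigma (cofactor / det for 3×3, or solve directly):
  Sigma^{-1} = [[0.1277, 0.0024, 0.0217],
 [0.0024, 0.1133, 0.0193],
 [0.0217, 0.0193, 0.1735]].

Step 3 — form the quadratic (x - mu)^T · Sigma^{-1} · (x - mu):
  Sigma^{-1} · (x - mu) = (0.4337, 0.3855, 0.4699).
  (x - mu)^T · [Sigma^{-1} · (x - mu)] = (3)·(0.4337) + (3)·(0.3855) + (2)·(0.4699) = 3.3976.

Step 4 — take square root: d = √(3.3976) ≈ 1.8433.

d(x, mu) = √(3.3976) ≈ 1.8433


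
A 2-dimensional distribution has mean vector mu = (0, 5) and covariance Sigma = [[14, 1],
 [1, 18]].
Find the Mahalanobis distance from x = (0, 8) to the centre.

Step 1 — centre the observation: (x - mu) = (0, 3).

Step 2 — invert Sigma. det(Sigma) = 14·18 - (1)² = 251.
  Sigma^{-1} = (1/det) · [[d, -b], [-b, a]] = [[0.0717, -0.004],
 [-0.004, 0.0558]].

Step 3 — form the quadratic (x - mu)^T · Sigma^{-1} · (x - mu):
  Sigma^{-1} · (x - mu) = (-0.012, 0.1673).
  (x - mu)^T · [Sigma^{-1} · (x - mu)] = (0)·(-0.012) + (3)·(0.1673) = 0.502.

Step 4 — take square root: d = √(0.502) ≈ 0.7085.

d(x, mu) = √(0.502) ≈ 0.7085


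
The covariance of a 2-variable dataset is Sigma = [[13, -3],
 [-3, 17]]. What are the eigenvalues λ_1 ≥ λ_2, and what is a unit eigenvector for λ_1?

Step 1 — characteristic polynomial of 2×2 Sigma:
  det(Sigma - λI) = λ² - trace · λ + det = 0.
  trace = 13 + 17 = 30, det = 13·17 - (-3)² = 212.
Step 2 — discriminant:
  Δ = trace² - 4·det = 900 - 848 = 52.
Step 3 — eigenvalues:
  λ = (trace ± √Δ)/2 = (30 ± 7.2111)/2,
  λ_1 = 18.6056,  λ_2 = 11.3944.

Step 4 — unit eigenvector for λ_1: solve (Sigma - λ_1 I)v = 0. First row:
  (13 - 18.6056)·v_x + (-3)·v_y = 0, i.e. (-5.6056)·v_x + (-3)·v_y = 0,
  so v ∝ (b, λ_1 - a) = (-3, 5.6056); multiply by -1 so the first entry is positive: u = (3, -5.6056).
  ||u|| = √((3)² + (-5.6056)²) = √(40.4222) ≈ 6.3578,
  v_1 = u/||u|| ≈ (0.4719, -0.8817) (||v_1|| = 1).

λ_1 = 18.6056,  λ_2 = 11.3944;  v_1 ≈ (0.4719, -0.8817)


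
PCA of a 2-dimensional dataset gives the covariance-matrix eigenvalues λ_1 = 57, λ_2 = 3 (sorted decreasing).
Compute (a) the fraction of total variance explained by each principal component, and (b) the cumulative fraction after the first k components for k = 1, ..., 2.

Step 1 — total variance = trace(Sigma) = Σ λ_i = 57 + 3 = 60.

Step 2 — fraction explained by component i = λ_i / Σ λ:
  PC1: 57/60 = 0.95
  PC2: 3/60 = 0.05

Step 3 — cumulative fraction after k components = (λ_1 + ... + λ_k) / Σ λ:
  k = 1: 57/60 = 0.95
  k = 2: (57 + 3)/60 = 60/60 = 1

Summary (fraction, with percent):

explained: PC1 0.95 (95%), PC2 0.05 (5%);  cumulative: 0.95, 1


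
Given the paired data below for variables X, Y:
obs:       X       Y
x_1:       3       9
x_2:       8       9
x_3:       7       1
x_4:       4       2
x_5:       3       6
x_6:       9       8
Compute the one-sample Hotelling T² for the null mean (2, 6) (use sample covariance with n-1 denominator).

Step 1 — sample mean vector:
  mean(X) = (3 + 8 + 7 + 4 + 3 + 9) / 6 = 34/6 = 5.6667
  mean(Y) = (9 + 9 + 1 + 2 + 6 + 8) / 6 = 35/6 = 5.8333
  x̄ = (5.6667, 5.8333),  deviation x̄ - mu_0 = (5.6667, 5.8333) - (2, 6) = (3.6667, -0.1667).

Step 2 — sample covariance matrix, S[i,j] = (1/(n-1)) · Σ_k (x_{k,i} - mean_i) · (x_{k,j} - mean_j), divisor n-1 = 5:
  S[X,X] = ((-2.6667)·(-2.6667) + (2.3333)·(2.3333) + (1.3333)·(1.3333) + (-1.6667)·(-1.6667) + (-2.6667)·(-2.6667) + (3.3333)·(3.3333)) / 5 = 35.3333/5 = 7.0667
  S[X,Y] = ((-2.6667)·(3.1667) + (2.3333)·(3.1667) + (1.3333)·(-4.8333) + (-1.6667)·(-3.8333) + (-2.6667)·(0.1667) + (3.3333)·(2.1667)) / 5 = 5.6667/5 = 1.1333
  S[Y,Y] = ((3.1667)·(3.1667) + (3.1667)·(3.1667) + (-4.8333)·(-4.8333) + (-3.8333)·(-3.8333) + (0.1667)·(0.1667) + (2.1667)·(2.1667)) / 5 = 62.8333/5 = 12.5667
  S = [[7.0667, 1.1333],
 [1.1333, 12.5667]].

Step 3 — invert S. det(S) = 7.0667·12.5667 - (1.1333)² = 87.52.
  S^{-1} = (1/det) · [[d, -b], [-b, a]] = [[0.1436, -0.0129],
 [-0.0129, 0.0807]].

Step 4 — quadratic form (x̄ - mu_0)^T · S^{-1} · (x̄ - mu_0):
  S^{-1} · (x̄ - mu_0) = (0.5286, -0.0609),
  (x̄ - mu_0)^T · [...] = (3.6667)·(0.5286) + (-0.1667)·(-0.0609) = 1.9485.

Step 5 — scale by n: T² = 6 · 1.9485 = 11.691.

T² ≈ 11.691


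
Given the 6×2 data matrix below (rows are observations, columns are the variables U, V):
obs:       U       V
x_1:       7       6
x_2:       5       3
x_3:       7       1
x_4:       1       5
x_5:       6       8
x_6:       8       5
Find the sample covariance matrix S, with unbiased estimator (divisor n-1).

Step 1 — column means:
  mean(U) = (7 + 5 + 7 + 1 + 6 + 8) / 6 = 34/6 = 5.6667
  mean(V) = (6 + 3 + 1 + 5 + 8 + 5) / 6 = 28/6 = 4.6667

Step 2 — sample covariance S[i,j] = (1/(n-1)) · Σ_k (x_{k,i} - mean_i) · (x_{k,j} - mean_j), with n-1 = 5.
  S[U,U] = ((1.3333)·(1.3333) + (-0.6667)·(-0.6667) + (1.3333)·(1.3333) + (-4.6667)·(-4.6667) + (0.3333)·(0.3333) + (2.3333)·(2.3333)) / 5 = 31.3333/5 = 6.2667
  S[U,V] = ((1.3333)·(1.3333) + (-0.6667)·(-1.6667) + (1.3333)·(-3.6667) + (-4.6667)·(0.3333) + (0.3333)·(3.3333) + (2.3333)·(0.3333)) / 5 = -1.6667/5 = -0.3333
  S[V,V] = ((1.3333)·(1.3333) + (-1.6667)·(-1.6667) + (-3.6667)·(-3.6667) + (0.3333)·(0.3333) + (3.3333)·(3.3333) + (0.3333)·(0.3333)) / 5 = 29.3333/5 = 5.8667

S is symmetric (S[j,i] = S[i,j]). Assembling:

S = [[6.2667, -0.3333],
 [-0.3333, 5.8667]]


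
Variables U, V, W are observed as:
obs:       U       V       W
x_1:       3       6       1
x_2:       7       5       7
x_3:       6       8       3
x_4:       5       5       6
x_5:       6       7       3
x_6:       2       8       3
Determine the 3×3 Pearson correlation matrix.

Step 1 — column means:
  mean(U) = (3 + 7 + 6 + 5 + 6 + 2) / 6 = 29/6 = 4.8333
  mean(V) = (6 + 5 + 8 + 5 + 7 + 8) / 6 = 39/6 = 6.5
  mean(W) = (1 + 7 + 3 + 6 + 3 + 3) / 6 = 23/6 = 3.8333

Step 2 — sample variances and covariances s[i,j] = (1/(n-1)) · Σ_k (x_{k,i} - mean_i) · (x_{k,j} - mean_j), with n-1 = 5:
  s[U,U] = ((-1.8333)·(-1.8333) + (2.1667)·(2.1667) + (1.1667)·(1.1667) + (0.1667)·(0.1667) + (1.1667)·(1.1667) + (-2.8333)·(-2.8333)) / 5 = 18.8333/5 = 3.7667
  s[U,V] = ((-1.8333)·(-0.5) + (2.1667)·(-1.5) + (1.1667)·(1.5) + (0.1667)·(-1.5) + (1.1667)·(0.5) + (-2.8333)·(1.5)) / 5 = -4.5/5 = -0.9
  s[U,W] = ((-1.8333)·(-2.8333) + (2.1667)·(3.1667) + (1.1667)·(-0.8333) + (0.1667)·(2.1667) + (1.1667)·(-0.8333) + (-2.8333)·(-0.8333)) / 5 = 12.8333/5 = 2.5667
  s[V,V] = ((-0.5)·(-0.5) + (-1.5)·(-1.5) + (1.5)·(1.5) + (-1.5)·(-1.5) + (0.5)·(0.5) + (1.5)·(1.5)) / 5 = 9.5/5 = 1.9
  s[V,W] = ((-0.5)·(-2.8333) + (-1.5)·(3.1667) + (1.5)·(-0.8333) + (-1.5)·(2.1667) + (0.5)·(-0.8333) + (1.5)·(-0.8333)) / 5 = -9.5/5 = -1.9
  s[W,W] = ((-2.8333)·(-2.8333) + (3.1667)·(3.1667) + (-0.8333)·(-0.8333) + (2.1667)·(2.1667) + (-0.8333)·(-0.8333) + (-0.8333)·(-0.8333)) / 5 = 24.8333/5 = 4.9667
  Sample standard deviations s_i = √(s[i,i]):
  s(U) = √(3.7667) = 1.9408
  s(V) = √(1.9) = 1.3784
  s(W) = √(4.9667) = 2.2286

Step 3 — r_{ij} = s_{ij} / (s_i · s_j):
  r[U,U] = 1 (diagonal).
  r[U,V] = -0.9 / (1.9408 · 1.3784) = -0.9 / 2.6752 = -0.3364
  r[U,W] = 2.5667 / (1.9408 · 2.2286) = 2.5667 / 4.3252 = 0.5934
  r[V,V] = 1 (diagonal).
  r[V,W] = -1.9 / (1.3784 · 2.2286) = -1.9 / 3.0719 = -0.6185
  r[W,W] = 1 (diagonal).

R is symmetric with unit diagonal. Assembling:

R = [[1, -0.3364, 0.5934],
 [-0.3364, 1, -0.6185],
 [0.5934, -0.6185, 1]]


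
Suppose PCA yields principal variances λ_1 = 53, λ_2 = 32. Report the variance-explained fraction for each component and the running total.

Step 1 — total variance = trace(Sigma) = Σ λ_i = 53 + 32 = 85.

Step 2 — fraction explained by component i = λ_i / Σ λ:
  PC1: 53/85 = 0.6235
  PC2: 32/85 = 0.3765

Step 3 — cumulative fraction after k components = (λ_1 + ... + λ_k) / Σ λ:
  k = 1: 53/85 = 0.6235
  k = 2: (53 + 32)/85 = 85/85 = 1

Summary (fraction, with percent):

explained: PC1 0.6235 (62.35%), PC2 0.3765 (37.65%);  cumulative: 0.6235, 1


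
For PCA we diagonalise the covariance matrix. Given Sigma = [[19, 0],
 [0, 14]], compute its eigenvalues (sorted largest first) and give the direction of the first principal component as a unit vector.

Step 1 — characteristic polynomial of 2×2 Sigma:
  det(Sigma - λI) = λ² - trace · λ + det = 0.
  trace = 19 + 14 = 33, det = 19·14 - (0)² = 266.
Step 2 — discriminant:
  Δ = trace² - 4·det = 1089 - 1064 = 25.
Step 3 — eigenvalues:
  λ = (trace ± √Δ)/2 = (33 ± 5)/2,
  λ_1 = 19,  λ_2 = 14.

Step 4 — unit eigenvector for λ_1: Sigma is diagonal, so its eigenvectors are the coordinate axes. λ_1 = 19 is the diagonal entry on the first coordinate axis, hence
  v_1 = (1, 0) (||v_1|| = 1).

λ_1 = 19,  λ_2 = 14;  v_1 ≈ (1, 0)


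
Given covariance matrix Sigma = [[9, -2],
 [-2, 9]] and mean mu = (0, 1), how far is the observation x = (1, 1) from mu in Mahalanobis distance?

Step 1 — centre the observation: (x - mu) = (1, 0).

Step 2 — invert Sigma. det(Sigma) = 9·9 - (-2)² = 77.
  Sigma^{-1} = (1/det) · [[d, -b], [-b, a]] = [[0.1169, 0.026],
 [0.026, 0.1169]].

Step 3 — form the quadratic (x - mu)^T · Sigma^{-1} · (x - mu):
  Sigma^{-1} · (x - mu) = (0.1169, 0.026).
  (x - mu)^T · [Sigma^{-1} · (x - mu)] = (1)·(0.1169) + (0)·(0.026) = 0.1169.

Step 4 — take square root: d = √(0.1169) ≈ 0.3419.

d(x, mu) = √(0.1169) ≈ 0.3419


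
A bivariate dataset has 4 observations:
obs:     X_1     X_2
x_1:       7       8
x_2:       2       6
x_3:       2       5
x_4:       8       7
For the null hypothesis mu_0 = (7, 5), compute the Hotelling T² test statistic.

Step 1 — sample mean vector:
  mean(X_1) = (7 + 2 + 2 + 8) / 4 = 19/4 = 4.75
  mean(X_2) = (8 + 6 + 5 + 7) / 4 = 26/4 = 6.5
  x̄ = (4.75, 6.5),  deviation x̄ - mu_0 = (4.75, 6.5) - (7, 5) = (-2.25, 1.5).

Step 2 — sample covariance matrix, S[i,j] = (1/(n-1)) · Σ_k (x_{k,i} - mean_i) · (x_{k,j} - mean_j), divisor n-1 = 3:
  S[X_1,X_1] = ((2.25)·(2.25) + (-2.75)·(-2.75) + (-2.75)·(-2.75) + (3.25)·(3.25)) / 3 = 30.75/3 = 10.25
  S[X_1,X_2] = ((2.25)·(1.5) + (-2.75)·(-0.5) + (-2.75)·(-1.5) + (3.25)·(0.5)) / 3 = 10.5/3 = 3.5
  S[X_2,X_2] = ((1.5)·(1.5) + (-0.5)·(-0.5) + (-1.5)·(-1.5) + (0.5)·(0.5)) / 3 = 5/3 = 1.6667
  S = [[10.25, 3.5],
 [3.5, 1.6667]].

Step 3 — invert S. det(S) = 10.25·1.6667 - (3.5)² = 4.8333.
  S^{-1} = (1/det) · [[d, -b], [-b, a]] = [[0.3448, -0.7241],
 [-0.7241, 2.1207]].

Step 4 — quadratic form (x̄ - mu_0)^T · S^{-1} · (x̄ - mu_0):
  S^{-1} · (x̄ - mu_0) = (-1.8621, 4.8103),
  (x̄ - mu_0)^T · [...] = (-2.25)·(-1.8621) + (1.5)·(4.8103) = 11.4052.

Step 5 — scale by n: T² = 4 · 11.4052 = 45.6207.

T² ≈ 45.6207


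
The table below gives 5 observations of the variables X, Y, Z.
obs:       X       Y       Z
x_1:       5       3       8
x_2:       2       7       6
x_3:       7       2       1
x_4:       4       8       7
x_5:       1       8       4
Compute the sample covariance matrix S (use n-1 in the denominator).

Step 1 — column means:
  mean(X) = (5 + 2 + 7 + 4 + 1) / 5 = 19/5 = 3.8
  mean(Y) = (3 + 7 + 2 + 8 + 8) / 5 = 28/5 = 5.6
  mean(Z) = (8 + 6 + 1 + 7 + 4) / 5 = 26/5 = 5.2

Step 2 — sample covariance S[i,j] = (1/(n-1)) · Σ_k (x_{k,i} - mean_i) · (x_{k,j} - mean_j), with n-1 = 4.
  S[X,X] = ((1.2)·(1.2) + (-1.8)·(-1.8) + (3.2)·(3.2) + (0.2)·(0.2) + (-2.8)·(-2.8)) / 4 = 22.8/4 = 5.7
  S[X,Y] = ((1.2)·(-2.6) + (-1.8)·(1.4) + (3.2)·(-3.6) + (0.2)·(2.4) + (-2.8)·(2.4)) / 4 = -23.4/4 = -5.85
  S[X,Z] = ((1.2)·(2.8) + (-1.8)·(0.8) + (3.2)·(-4.2) + (0.2)·(1.8) + (-2.8)·(-1.2)) / 4 = -7.8/4 = -1.95
  S[Y,Y] = ((-2.6)·(-2.6) + (1.4)·(1.4) + (-3.6)·(-3.6) + (2.4)·(2.4) + (2.4)·(2.4)) / 4 = 33.2/4 = 8.3
  S[Y,Z] = ((-2.6)·(2.8) + (1.4)·(0.8) + (-3.6)·(-4.2) + (2.4)·(1.8) + (2.4)·(-1.2)) / 4 = 10.4/4 = 2.6
  S[Z,Z] = ((2.8)·(2.8) + (0.8)·(0.8) + (-4.2)·(-4.2) + (1.8)·(1.8) + (-1.2)·(-1.2)) / 4 = 30.8/4 = 7.7

S is symmetric (S[j,i] = S[i,j]). Assembling:

S = [[5.7, -5.85, -1.95],
 [-5.85, 8.3, 2.6],
 [-1.95, 2.6, 7.7]]


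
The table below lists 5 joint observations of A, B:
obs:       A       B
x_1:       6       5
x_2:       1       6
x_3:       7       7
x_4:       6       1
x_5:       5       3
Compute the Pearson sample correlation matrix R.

Step 1 — column means:
  mean(A) = (6 + 1 + 7 + 6 + 5) / 5 = 25/5 = 5
  mean(B) = (5 + 6 + 7 + 1 + 3) / 5 = 22/5 = 4.4

Step 2 — sample variances and covariances s[i,j] = (1/(n-1)) · Σ_k (x_{k,i} - mean_i) · (x_{k,j} - mean_j), with n-1 = 4:
  s[A,A] = ((1)·(1) + (-4)·(-4) + (2)·(2) + (1)·(1) + (0)·(0)) / 4 = 22/4 = 5.5
  s[A,B] = ((1)·(0.6) + (-4)·(1.6) + (2)·(2.6) + (1)·(-3.4) + (0)·(-1.4)) / 4 = -4/4 = -1
  s[B,B] = ((0.6)·(0.6) + (1.6)·(1.6) + (2.6)·(2.6) + (-3.4)·(-3.4) + (-1.4)·(-1.4)) / 4 = 23.2/4 = 5.8
  Sample standard deviations s_i = √(s[i,i]):
  s(A) = √(5.5) = 2.3452
  s(B) = √(5.8) = 2.4083

Step 3 — r_{ij} = s_{ij} / (s_i · s_j):
  r[A,A] = 1 (diagonal).
  r[A,B] = -1 / (2.3452 · 2.4083) = -1 / 5.648 = -0.1771
  r[B,B] = 1 (diagonal).

R is symmetric with unit diagonal. Assembling:

R = [[1, -0.1771],
 [-0.1771, 1]]


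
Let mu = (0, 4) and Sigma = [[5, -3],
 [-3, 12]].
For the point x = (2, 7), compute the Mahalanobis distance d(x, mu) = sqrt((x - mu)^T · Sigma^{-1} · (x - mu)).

Step 1 — centre the observation: (x - mu) = (2, 3).

Step 2 — invert Sigma. det(Sigma) = 5·12 - (-3)² = 51.
  Sigma^{-1} = (1/det) · [[d, -b], [-b, a]] = [[0.2353, 0.0588],
 [0.0588, 0.098]].

Step 3 — form the quadratic (x - mu)^T · Sigma^{-1} · (x - mu):
  Sigma^{-1} · (x - mu) = (0.6471, 0.4118).
  (x - mu)^T · [Sigma^{-1} · (x - mu)] = (2)·(0.6471) + (3)·(0.4118) = 2.5294.

Step 4 — take square root: d = √(2.5294) ≈ 1.5904.

d(x, mu) = √(2.5294) ≈ 1.5904


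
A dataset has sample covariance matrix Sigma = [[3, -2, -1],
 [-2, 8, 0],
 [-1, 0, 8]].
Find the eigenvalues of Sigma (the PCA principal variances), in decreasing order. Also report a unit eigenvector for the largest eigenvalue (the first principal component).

Step 1 — characteristic polynomial p(λ) = det(λI - Sigma) = λ³ - tr·λ² + c_1·λ - det, where tr = trace, c_1 = sum of the principal 2×2 minors, det = det(Sigma):
  tr = 3 + 8 + 8 = 19,
  c_1 = (3·8 - (-2)²) + (3·8 - (-1)²) + (8·8 - (0)²) = 20 + 23 + 64 = 107,
  det = 3·(8·8 - (0)²) - (-2)·((-2)·8 - (0)·(-1)) + (-1)·((-2)·(0) - 8·(-1)) = 3·(64) - (-2)·(-16) + (-1)·(8) = 152.
  So p(λ) = λ³ - 19λ² + 107λ - 152.
Step 2 — look for an integer root (rational root theorem: any rational root is an integer divisor of 152). Testing λ = 8:
  p(8) = 512 - 1216 + 856 - 152 = 0  ✓
  Dividing out (λ - 8): p(λ) = (λ - 8)(λ² - 11λ + 19).
Step 3 — remaining eigenvalues from the quadratic λ² - 11λ + 19 = 0:
  Δ = 11² - 4·19 = 121 - 76 = 45,  λ = (11 ± √45)/2 = (11 ± 6.7082)/2 ≈ 8.8541 or 2.1459.
  Sorted: λ_1 = 8.8541,  λ_2 = 8,  λ_3 = 2.1459  (check: sum = 19 = tr ✓).

Step 4 — unit eigenvector for λ_1 ≈ 8.8541: v spans the null space of (Sigma - λ_1 I), whose rows are
  r_1 = (-5.8541, -2, -1),  r_2 = (-2, -0.8541, 0),  r_3 = (-1, 0, -0.8541).
  v is orthogonal to every row, so take v ∝ r_1 × r_2 = ((-2)·(0) - (-1)·(-0.8541), (-1)·(-2) - (-5.8541)·(0), (-5.8541)·(-0.8541) - (-2)·(-2)) ≈ (-0.8541, 2, 1).
  Rescale (multiply by -1 so the first nonzero entry is positive): u = (0.8541, -2, -1).
  ||u|| = √((0.8541)² + (-2)² + (-1)²) = √(5.7295) ≈ 2.3936,  v_1 = u/||u|| ≈ (0.3568, -0.8355, -0.4178) (||v_1|| = 1).

λ_1 = 8.8541,  λ_2 = 8,  λ_3 = 2.1459;  v_1 ≈ (0.3568, -0.8355, -0.4178)


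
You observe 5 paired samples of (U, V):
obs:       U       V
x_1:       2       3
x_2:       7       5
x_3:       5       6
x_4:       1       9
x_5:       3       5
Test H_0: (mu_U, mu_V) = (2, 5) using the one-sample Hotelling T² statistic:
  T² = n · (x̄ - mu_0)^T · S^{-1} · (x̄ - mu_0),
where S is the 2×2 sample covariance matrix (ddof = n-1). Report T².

Step 1 — sample mean vector:
  mean(U) = (2 + 7 + 5 + 1 + 3) / 5 = 18/5 = 3.6
  mean(V) = (3 + 5 + 6 + 9 + 5) / 5 = 28/5 = 5.6
  x̄ = (3.6, 5.6),  deviation x̄ - mu_0 = (3.6, 5.6) - (2, 5) = (1.6, 0.6).

Step 2 — sample covariance matrix, S[i,j] = (1/(n-1)) · Σ_k (x_{k,i} - mean_i) · (x_{k,j} - mean_j), divisor n-1 = 4:
  S[U,U] = ((-1.6)·(-1.6) + (3.4)·(3.4) + (1.4)·(1.4) + (-2.6)·(-2.6) + (-0.6)·(-0.6)) / 4 = 23.2/4 = 5.8
  S[U,V] = ((-1.6)·(-2.6) + (3.4)·(-0.6) + (1.4)·(0.4) + (-2.6)·(3.4) + (-0.6)·(-0.6)) / 4 = -5.8/4 = -1.45
  S[V,V] = ((-2.6)·(-2.6) + (-0.6)·(-0.6) + (0.4)·(0.4) + (3.4)·(3.4) + (-0.6)·(-0.6)) / 4 = 19.2/4 = 4.8
  S = [[5.8, -1.45],
 [-1.45, 4.8]].

Step 3 — invert S. det(S) = 5.8·4.8 - (-1.45)² = 25.7375.
  S^{-1} = (1/det) · [[d, -b], [-b, a]] = [[0.1865, 0.0563],
 [0.0563, 0.2254]].

Step 4 — quadratic form (x̄ - mu_0)^T · S^{-1} · (x̄ - mu_0):
  S^{-1} · (x̄ - mu_0) = (0.3322, 0.2254),
  (x̄ - mu_0)^T · [...] = (1.6)·(0.3322) + (0.6)·(0.2254) = 0.6667.

Step 5 — scale by n: T² = 5 · 0.6667 = 3.3337.

T² ≈ 3.3337
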